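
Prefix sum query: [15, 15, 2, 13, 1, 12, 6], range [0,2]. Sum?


Prefix sums: [0, 15, 30, 32, 45, 46, 58, 64]
Sum[0..2] = prefix[3] - prefix[0] = 32 - 0 = 32


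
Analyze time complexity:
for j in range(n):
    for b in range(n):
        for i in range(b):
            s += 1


Per nesting level: O(n) * O(n) * O(n) [triangular over b] = O(n^3)
Complexity: O(n^3)


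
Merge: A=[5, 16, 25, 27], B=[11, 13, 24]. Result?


Compare heads, take smaller each step.
Merged: [5, 11, 13, 16, 24, 25, 27]


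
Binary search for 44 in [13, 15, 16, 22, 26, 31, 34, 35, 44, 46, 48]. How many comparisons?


Search for 44:
[0,10] mid=5 arr[5]=31
[6,10] mid=8 arr[8]=44
Total: 2 comparisons


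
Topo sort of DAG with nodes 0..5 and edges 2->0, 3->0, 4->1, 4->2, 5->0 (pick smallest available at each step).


Kahn's algorithm, process smallest node first
Order: [3, 4, 1, 2, 5, 0]


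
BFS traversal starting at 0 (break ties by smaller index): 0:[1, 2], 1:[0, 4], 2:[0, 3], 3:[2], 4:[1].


BFS queue: start with [0]
Visit order: [0, 1, 2, 4, 3]


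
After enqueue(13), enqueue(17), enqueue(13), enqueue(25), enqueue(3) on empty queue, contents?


enqueue(13) -> [13]
enqueue(17) -> [13, 17]
enqueue(13) -> [13, 17, 13]
enqueue(25) -> [13, 17, 13, 25]
enqueue(3) -> [13, 17, 13, 25, 3]
Final queue (front to back): [13, 17, 13, 25, 3]


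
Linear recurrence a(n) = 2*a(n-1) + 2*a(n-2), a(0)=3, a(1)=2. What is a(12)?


Build bottom-up:
...a(10)=28064, a(11)=76672, a(12)=2*76672+2*28064=209472


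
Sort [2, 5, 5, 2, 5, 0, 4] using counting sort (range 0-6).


Count array: [1, 0, 2, 0, 1, 3, 0]
Reconstruct: [0, 2, 2, 4, 5, 5, 5]


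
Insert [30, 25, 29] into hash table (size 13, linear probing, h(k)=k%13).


Insertions: 30->slot 4; 25->slot 12; 29->slot 3
Table: [None, None, None, 29, 30, None, None, None, None, None, None, None, 25]


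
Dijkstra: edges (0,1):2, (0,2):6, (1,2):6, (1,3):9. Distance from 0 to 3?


Dijkstra from 0:
Distances: {0: 0, 1: 2, 2: 6, 3: 11}
Shortest distance to 3 = 11, path = [0, 1, 3]


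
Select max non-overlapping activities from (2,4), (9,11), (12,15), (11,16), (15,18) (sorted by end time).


Greedy: pick earliest-ending, then skip overlaps.
Selected (4 activities): [(2, 4), (9, 11), (12, 15), (15, 18)]


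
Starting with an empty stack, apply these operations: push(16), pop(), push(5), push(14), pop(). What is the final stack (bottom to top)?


push(16) -> [16]
pop() returns 16 -> []
push(5) -> [5]
push(14) -> [5, 14]
pop() returns 14 -> [5]
Final stack (bottom to top): [5]


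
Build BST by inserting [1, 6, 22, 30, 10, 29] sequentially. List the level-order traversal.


Root = 1; build tree by BST insertion.
Level-Order traversal: [1, 6, 22, 10, 30, 29]


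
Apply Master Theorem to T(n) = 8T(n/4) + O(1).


a=8, b=4, c=0. log_4(8)=1.5 > c=0. Case 1: O(n^log_b(a)) = O(n^1.500)
Complexity: O(n^1.500)


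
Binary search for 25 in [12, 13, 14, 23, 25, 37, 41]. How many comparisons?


Search for 25:
[0,6] mid=3 arr[3]=23
[4,6] mid=5 arr[5]=37
[4,4] mid=4 arr[4]=25
Total: 3 comparisons


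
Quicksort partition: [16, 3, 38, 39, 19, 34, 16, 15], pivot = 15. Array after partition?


Elements <= 15 go left of pivot.
Result: [3, 15, 38, 39, 19, 34, 16, 16], pivot at index 1


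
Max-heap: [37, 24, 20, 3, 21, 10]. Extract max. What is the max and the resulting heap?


Max = 37
Replace root with last, heapify down
Resulting heap: [24, 21, 20, 3, 10]


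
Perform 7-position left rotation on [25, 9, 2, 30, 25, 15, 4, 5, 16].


Left rotate by 7: [5, 16, 25, 9, 2, 30, 25, 15, 4]


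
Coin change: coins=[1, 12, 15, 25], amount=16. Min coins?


dp[0]=0; dp[i]=1+min(dp[i-c] for c in coins)
...dp[11]=11, dp[12]=1, dp[13]=2, dp[14]=3, dp[15]=1, dp[16]=2
Minimum coins for 16 = 2


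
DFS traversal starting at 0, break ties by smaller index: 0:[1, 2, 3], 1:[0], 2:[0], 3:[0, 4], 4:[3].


DFS stack-based: start with [0]
Visit order: [0, 1, 2, 3, 4]


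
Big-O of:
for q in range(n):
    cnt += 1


Per nesting level: O(n) = O(n)
Complexity: O(n)


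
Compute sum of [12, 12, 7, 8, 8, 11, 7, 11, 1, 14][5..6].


Prefix sums: [0, 12, 24, 31, 39, 47, 58, 65, 76, 77, 91]
Sum[5..6] = prefix[7] - prefix[5] = 65 - 47 = 18


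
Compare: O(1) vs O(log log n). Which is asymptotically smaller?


constant grows slower than double-logarithmic
O(1) is asymptotically smaller; O(log log n) grows faster


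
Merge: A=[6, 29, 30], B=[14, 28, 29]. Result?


Compare heads, take smaller each step.
Merged: [6, 14, 28, 29, 29, 30]


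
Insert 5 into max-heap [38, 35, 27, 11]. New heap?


Append 5: [38, 35, 27, 11, 5]
Bubble up: no swaps needed
Result: [38, 35, 27, 11, 5]


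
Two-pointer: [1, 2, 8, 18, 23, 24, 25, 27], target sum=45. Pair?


Two pointers: lo=0, hi=7
Found pair: (18, 27) summing to 45


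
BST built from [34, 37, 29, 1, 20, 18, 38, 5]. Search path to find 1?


BST root = 34
Search for 1: compare at each node
Path: [34, 29, 1]


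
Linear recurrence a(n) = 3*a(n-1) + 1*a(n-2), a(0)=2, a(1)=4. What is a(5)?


Build bottom-up:
...a(3)=46, a(4)=152, a(5)=3*152+1*46=502


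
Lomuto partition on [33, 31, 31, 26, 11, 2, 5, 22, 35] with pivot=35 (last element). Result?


Elements <= 35 go left of pivot.
Result: [33, 31, 31, 26, 11, 2, 5, 22, 35], pivot at index 8


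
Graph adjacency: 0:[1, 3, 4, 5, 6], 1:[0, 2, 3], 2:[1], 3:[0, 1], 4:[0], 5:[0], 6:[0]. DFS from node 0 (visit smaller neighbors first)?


DFS stack-based: start with [0]
Visit order: [0, 1, 2, 3, 4, 5, 6]


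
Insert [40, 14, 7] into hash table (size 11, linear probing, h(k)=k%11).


Insertions: 40->slot 7; 14->slot 3; 7->slot 8
Table: [None, None, None, 14, None, None, None, 40, 7, None, None]


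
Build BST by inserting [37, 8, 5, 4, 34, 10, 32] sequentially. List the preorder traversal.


Root = 37; build tree by BST insertion.
Preorder traversal: [37, 8, 5, 4, 34, 10, 32]


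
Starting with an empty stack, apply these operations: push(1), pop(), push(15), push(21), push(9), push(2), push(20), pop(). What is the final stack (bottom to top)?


push(1) -> [1]
pop() returns 1 -> []
push(15) -> [15]
push(21) -> [15, 21]
push(9) -> [15, 21, 9]
push(2) -> [15, 21, 9, 2]
push(20) -> [15, 21, 9, 2, 20]
pop() returns 20 -> [15, 21, 9, 2]
Final stack (bottom to top): [15, 21, 9, 2]


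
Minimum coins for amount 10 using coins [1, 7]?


dp[0]=0; dp[i]=1+min(dp[i-c] for c in coins)
...dp[5]=5, dp[6]=6, dp[7]=1, dp[8]=2, dp[9]=3, dp[10]=4
Minimum coins for 10 = 4


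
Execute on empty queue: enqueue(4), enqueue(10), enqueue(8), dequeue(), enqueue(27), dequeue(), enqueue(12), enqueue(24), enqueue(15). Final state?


enqueue(4) -> [4]
enqueue(10) -> [4, 10]
enqueue(8) -> [4, 10, 8]
dequeue() returns 4 -> [10, 8]
enqueue(27) -> [10, 8, 27]
dequeue() returns 10 -> [8, 27]
enqueue(12) -> [8, 27, 12]
enqueue(24) -> [8, 27, 12, 24]
enqueue(15) -> [8, 27, 12, 24, 15]
Final queue (front to back): [8, 27, 12, 24, 15]


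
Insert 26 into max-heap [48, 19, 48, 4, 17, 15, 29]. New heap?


Append 26: [48, 19, 48, 4, 17, 15, 29, 26]
Bubble up: swap idx 7(26) with idx 3(4); swap idx 3(26) with idx 1(19)
Result: [48, 26, 48, 19, 17, 15, 29, 4]


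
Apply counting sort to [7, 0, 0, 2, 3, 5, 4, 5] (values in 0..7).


Count array: [2, 0, 1, 1, 1, 2, 0, 1]
Reconstruct: [0, 0, 2, 3, 4, 5, 5, 7]


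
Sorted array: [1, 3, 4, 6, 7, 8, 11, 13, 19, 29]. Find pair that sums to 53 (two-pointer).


Two pointers: lo=0, hi=9
No pair sums to 53


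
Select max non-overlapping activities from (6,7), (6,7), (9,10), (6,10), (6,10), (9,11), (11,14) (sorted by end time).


Greedy: pick earliest-ending, then skip overlaps.
Selected (3 activities): [(6, 7), (9, 10), (11, 14)]


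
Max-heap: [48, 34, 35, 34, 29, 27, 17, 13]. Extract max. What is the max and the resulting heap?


Max = 48
Replace root with last, heapify down
Resulting heap: [35, 34, 27, 34, 29, 13, 17]


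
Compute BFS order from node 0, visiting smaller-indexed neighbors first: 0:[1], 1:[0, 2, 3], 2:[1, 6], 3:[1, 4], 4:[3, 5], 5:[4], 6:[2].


BFS queue: start with [0]
Visit order: [0, 1, 2, 3, 6, 4, 5]


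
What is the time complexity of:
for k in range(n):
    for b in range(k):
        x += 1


Per nesting level: O(n) * O(n) [triangular over k] = O(n^2)
Complexity: O(n^2)


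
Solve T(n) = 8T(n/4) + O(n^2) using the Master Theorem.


a=8, b=4, c=2. log_4(8)=1.5 < c=2. Case 3: O(n^c) = O(n^2)
Complexity: O(n^2)


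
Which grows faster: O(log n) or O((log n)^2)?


logarithmic grows slower than polylogarithmic
O(log n) is asymptotically smaller; O((log n)^2) grows faster


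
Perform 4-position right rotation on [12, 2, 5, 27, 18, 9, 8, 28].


Right rotate by 4: [18, 9, 8, 28, 12, 2, 5, 27]


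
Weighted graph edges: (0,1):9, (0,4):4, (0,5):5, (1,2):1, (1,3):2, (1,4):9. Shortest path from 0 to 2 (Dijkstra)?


Dijkstra from 0:
Distances: {0: 0, 1: 9, 2: 10, 3: 11, 4: 4, 5: 5}
Shortest distance to 2 = 10, path = [0, 1, 2]


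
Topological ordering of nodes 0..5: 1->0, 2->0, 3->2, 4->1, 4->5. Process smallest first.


Kahn's algorithm, process smallest node first
Order: [3, 2, 4, 1, 0, 5]


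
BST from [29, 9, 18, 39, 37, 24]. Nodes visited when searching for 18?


BST root = 29
Search for 18: compare at each node
Path: [29, 9, 18]


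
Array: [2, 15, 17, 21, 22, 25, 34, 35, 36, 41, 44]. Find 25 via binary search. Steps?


Search for 25:
[0,10] mid=5 arr[5]=25
Total: 1 comparisons


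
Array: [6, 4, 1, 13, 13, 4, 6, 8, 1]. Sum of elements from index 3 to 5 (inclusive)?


Prefix sums: [0, 6, 10, 11, 24, 37, 41, 47, 55, 56]
Sum[3..5] = prefix[6] - prefix[3] = 41 - 11 = 30


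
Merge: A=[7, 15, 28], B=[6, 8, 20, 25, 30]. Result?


Compare heads, take smaller each step.
Merged: [6, 7, 8, 15, 20, 25, 28, 30]


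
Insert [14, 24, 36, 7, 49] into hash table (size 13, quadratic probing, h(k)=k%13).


Insertions: 14->slot 1; 24->slot 11; 36->slot 10; 7->slot 7; 49->slot 6
Table: [None, 14, None, None, None, None, 49, 7, None, None, 36, 24, None]


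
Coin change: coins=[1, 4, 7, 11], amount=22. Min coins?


dp[0]=0; dp[i]=1+min(dp[i-c] for c in coins)
...dp[17]=4, dp[18]=2, dp[19]=3, dp[20]=4, dp[21]=3, dp[22]=2
Minimum coins for 22 = 2


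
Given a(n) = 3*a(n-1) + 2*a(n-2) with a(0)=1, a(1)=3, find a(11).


Build bottom-up:
...a(9)=79647, a(10)=283667, a(11)=3*283667+2*79647=1010295


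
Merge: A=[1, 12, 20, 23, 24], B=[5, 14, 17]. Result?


Compare heads, take smaller each step.
Merged: [1, 5, 12, 14, 17, 20, 23, 24]


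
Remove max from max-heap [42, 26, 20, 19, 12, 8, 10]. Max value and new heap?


Max = 42
Replace root with last, heapify down
Resulting heap: [26, 19, 20, 10, 12, 8]


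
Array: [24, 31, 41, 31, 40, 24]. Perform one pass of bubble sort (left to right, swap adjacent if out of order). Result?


After one pass: [24, 31, 31, 40, 24, 41]


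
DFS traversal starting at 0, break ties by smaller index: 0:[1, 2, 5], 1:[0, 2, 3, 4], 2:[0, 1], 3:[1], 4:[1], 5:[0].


DFS stack-based: start with [0]
Visit order: [0, 1, 2, 3, 4, 5]


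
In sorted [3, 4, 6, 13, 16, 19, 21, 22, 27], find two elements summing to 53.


Two pointers: lo=0, hi=8
No pair sums to 53


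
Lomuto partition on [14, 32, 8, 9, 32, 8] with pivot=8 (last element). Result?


Elements <= 8 go left of pivot.
Result: [8, 8, 14, 9, 32, 32], pivot at index 1


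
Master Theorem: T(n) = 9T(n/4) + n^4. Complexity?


a=9, b=4, c=4. log_4(9)=1.585 < c=4. Case 3: O(n^c) = O(n^4)
Complexity: O(n^4)


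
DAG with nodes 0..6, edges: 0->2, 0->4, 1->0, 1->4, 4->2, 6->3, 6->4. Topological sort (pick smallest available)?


Kahn's algorithm, process smallest node first
Order: [1, 0, 5, 6, 3, 4, 2]


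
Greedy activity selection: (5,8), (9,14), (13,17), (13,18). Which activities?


Greedy: pick earliest-ending, then skip overlaps.
Selected (2 activities): [(5, 8), (9, 14)]


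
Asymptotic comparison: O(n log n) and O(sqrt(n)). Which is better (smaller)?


sublinear grows slower than linearithmic
O(sqrt(n)) is asymptotically smaller; O(n log n) grows faster


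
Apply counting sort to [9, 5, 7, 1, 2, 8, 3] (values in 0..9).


Count array: [0, 1, 1, 1, 0, 1, 0, 1, 1, 1]
Reconstruct: [1, 2, 3, 5, 7, 8, 9]


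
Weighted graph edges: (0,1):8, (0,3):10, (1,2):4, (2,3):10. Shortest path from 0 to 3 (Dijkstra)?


Dijkstra from 0:
Distances: {0: 0, 1: 8, 2: 12, 3: 10}
Shortest distance to 3 = 10, path = [0, 3]


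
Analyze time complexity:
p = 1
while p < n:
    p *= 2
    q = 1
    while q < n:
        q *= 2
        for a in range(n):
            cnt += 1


Per nesting level: O(log n) * O(log n) * O(n) = O(n (log n)^2)
Complexity: O(n (log n)^2)


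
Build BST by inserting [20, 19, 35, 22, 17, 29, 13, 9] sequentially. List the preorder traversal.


Root = 20; build tree by BST insertion.
Preorder traversal: [20, 19, 17, 13, 9, 35, 22, 29]


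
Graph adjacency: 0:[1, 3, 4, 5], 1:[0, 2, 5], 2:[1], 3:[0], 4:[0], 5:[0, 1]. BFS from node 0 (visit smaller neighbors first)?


BFS queue: start with [0]
Visit order: [0, 1, 3, 4, 5, 2]


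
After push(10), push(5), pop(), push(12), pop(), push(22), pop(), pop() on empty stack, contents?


push(10) -> [10]
push(5) -> [10, 5]
pop() returns 5 -> [10]
push(12) -> [10, 12]
pop() returns 12 -> [10]
push(22) -> [10, 22]
pop() returns 22 -> [10]
pop() returns 10 -> []
Final stack (bottom to top): []


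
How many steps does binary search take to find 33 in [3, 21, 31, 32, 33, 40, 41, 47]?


Search for 33:
[0,7] mid=3 arr[3]=32
[4,7] mid=5 arr[5]=40
[4,4] mid=4 arr[4]=33
Total: 3 comparisons


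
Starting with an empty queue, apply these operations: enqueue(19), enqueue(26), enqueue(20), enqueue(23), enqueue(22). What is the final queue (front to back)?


enqueue(19) -> [19]
enqueue(26) -> [19, 26]
enqueue(20) -> [19, 26, 20]
enqueue(23) -> [19, 26, 20, 23]
enqueue(22) -> [19, 26, 20, 23, 22]
Final queue (front to back): [19, 26, 20, 23, 22]


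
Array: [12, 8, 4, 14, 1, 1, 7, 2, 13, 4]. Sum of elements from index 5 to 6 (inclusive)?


Prefix sums: [0, 12, 20, 24, 38, 39, 40, 47, 49, 62, 66]
Sum[5..6] = prefix[7] - prefix[5] = 47 - 39 = 8


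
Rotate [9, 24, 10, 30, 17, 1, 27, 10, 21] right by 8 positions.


Right rotate by 8: [24, 10, 30, 17, 1, 27, 10, 21, 9]


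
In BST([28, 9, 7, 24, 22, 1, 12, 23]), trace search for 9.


BST root = 28
Search for 9: compare at each node
Path: [28, 9]


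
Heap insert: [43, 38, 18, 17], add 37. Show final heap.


Append 37: [43, 38, 18, 17, 37]
Bubble up: no swaps needed
Result: [43, 38, 18, 17, 37]


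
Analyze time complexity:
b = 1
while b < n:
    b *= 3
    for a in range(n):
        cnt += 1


Per nesting level: O(log n) * O(n) = O(n log n)
Complexity: O(n log n)


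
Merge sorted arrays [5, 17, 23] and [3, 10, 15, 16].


Compare heads, take smaller each step.
Merged: [3, 5, 10, 15, 16, 17, 23]


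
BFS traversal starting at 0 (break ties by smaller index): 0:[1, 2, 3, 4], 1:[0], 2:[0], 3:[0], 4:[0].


BFS queue: start with [0]
Visit order: [0, 1, 2, 3, 4]


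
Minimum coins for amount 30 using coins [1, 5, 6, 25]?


dp[0]=0; dp[i]=1+min(dp[i-c] for c in coins)
...dp[25]=1, dp[26]=2, dp[27]=3, dp[28]=4, dp[29]=5, dp[30]=2
Minimum coins for 30 = 2


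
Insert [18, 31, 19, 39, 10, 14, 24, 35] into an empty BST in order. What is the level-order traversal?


Root = 18; build tree by BST insertion.
Level-Order traversal: [18, 10, 31, 14, 19, 39, 24, 35]


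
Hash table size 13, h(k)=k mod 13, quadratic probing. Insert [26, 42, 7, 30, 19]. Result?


Insertions: 26->slot 0; 42->slot 3; 7->slot 7; 30->slot 4; 19->slot 6
Table: [26, None, None, 42, 30, None, 19, 7, None, None, None, None, None]


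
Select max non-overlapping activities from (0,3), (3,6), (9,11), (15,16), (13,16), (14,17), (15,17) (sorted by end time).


Greedy: pick earliest-ending, then skip overlaps.
Selected (4 activities): [(0, 3), (3, 6), (9, 11), (15, 16)]


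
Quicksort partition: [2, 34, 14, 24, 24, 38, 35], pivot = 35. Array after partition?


Elements <= 35 go left of pivot.
Result: [2, 34, 14, 24, 24, 35, 38], pivot at index 5


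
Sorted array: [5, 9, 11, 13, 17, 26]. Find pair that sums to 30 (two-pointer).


Two pointers: lo=0, hi=5
Found pair: (13, 17) summing to 30


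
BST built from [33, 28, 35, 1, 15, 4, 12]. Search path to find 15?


BST root = 33
Search for 15: compare at each node
Path: [33, 28, 1, 15]


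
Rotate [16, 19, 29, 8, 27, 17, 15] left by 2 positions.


Left rotate by 2: [29, 8, 27, 17, 15, 16, 19]


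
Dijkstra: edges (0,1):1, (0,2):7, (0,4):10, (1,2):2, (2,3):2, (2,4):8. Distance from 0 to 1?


Dijkstra from 0:
Distances: {0: 0, 1: 1, 2: 3, 3: 5, 4: 10}
Shortest distance to 1 = 1, path = [0, 1]


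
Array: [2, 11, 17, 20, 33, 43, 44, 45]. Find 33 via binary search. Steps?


Search for 33:
[0,7] mid=3 arr[3]=20
[4,7] mid=5 arr[5]=43
[4,4] mid=4 arr[4]=33
Total: 3 comparisons


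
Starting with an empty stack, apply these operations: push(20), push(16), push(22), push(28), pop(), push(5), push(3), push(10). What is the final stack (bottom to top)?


push(20) -> [20]
push(16) -> [20, 16]
push(22) -> [20, 16, 22]
push(28) -> [20, 16, 22, 28]
pop() returns 28 -> [20, 16, 22]
push(5) -> [20, 16, 22, 5]
push(3) -> [20, 16, 22, 5, 3]
push(10) -> [20, 16, 22, 5, 3, 10]
Final stack (bottom to top): [20, 16, 22, 5, 3, 10]


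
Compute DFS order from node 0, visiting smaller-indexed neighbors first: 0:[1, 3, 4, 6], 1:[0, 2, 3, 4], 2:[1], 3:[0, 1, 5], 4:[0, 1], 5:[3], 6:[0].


DFS stack-based: start with [0]
Visit order: [0, 1, 2, 3, 5, 4, 6]


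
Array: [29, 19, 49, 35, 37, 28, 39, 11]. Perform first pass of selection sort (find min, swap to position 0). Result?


After one pass: [11, 19, 49, 35, 37, 28, 39, 29]


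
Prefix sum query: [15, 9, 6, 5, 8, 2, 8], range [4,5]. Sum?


Prefix sums: [0, 15, 24, 30, 35, 43, 45, 53]
Sum[4..5] = prefix[6] - prefix[4] = 45 - 35 = 10


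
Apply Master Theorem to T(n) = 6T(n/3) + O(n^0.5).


a=6, b=3, c=0.5. log_3(6)=1.631 > c=0.5. Case 1: O(n^log_b(a)) = O(n^1.631)
Complexity: O(n^1.631)


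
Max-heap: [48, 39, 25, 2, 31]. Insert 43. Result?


Append 43: [48, 39, 25, 2, 31, 43]
Bubble up: swap idx 5(43) with idx 2(25)
Result: [48, 39, 43, 2, 31, 25]


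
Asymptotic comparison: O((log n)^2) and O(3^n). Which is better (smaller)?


polylogarithmic grows slower than exponential (base 3)
O((log n)^2) is asymptotically smaller; O(3^n) grows faster


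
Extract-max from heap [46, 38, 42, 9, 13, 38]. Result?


Max = 46
Replace root with last, heapify down
Resulting heap: [42, 38, 38, 9, 13]


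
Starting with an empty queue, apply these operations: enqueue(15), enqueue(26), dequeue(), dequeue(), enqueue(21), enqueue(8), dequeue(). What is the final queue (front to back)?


enqueue(15) -> [15]
enqueue(26) -> [15, 26]
dequeue() returns 15 -> [26]
dequeue() returns 26 -> []
enqueue(21) -> [21]
enqueue(8) -> [21, 8]
dequeue() returns 21 -> [8]
Final queue (front to back): [8]


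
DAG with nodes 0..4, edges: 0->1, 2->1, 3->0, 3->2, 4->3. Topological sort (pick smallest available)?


Kahn's algorithm, process smallest node first
Order: [4, 3, 0, 2, 1]


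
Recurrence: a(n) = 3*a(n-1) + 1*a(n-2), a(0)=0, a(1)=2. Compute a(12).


Build bottom-up:
...a(10)=85674, a(11)=282962, a(12)=3*282962+1*85674=934560


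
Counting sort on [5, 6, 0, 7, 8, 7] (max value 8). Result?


Count array: [1, 0, 0, 0, 0, 1, 1, 2, 1]
Reconstruct: [0, 5, 6, 7, 7, 8]


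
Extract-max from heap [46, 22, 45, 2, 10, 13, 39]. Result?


Max = 46
Replace root with last, heapify down
Resulting heap: [45, 22, 39, 2, 10, 13]


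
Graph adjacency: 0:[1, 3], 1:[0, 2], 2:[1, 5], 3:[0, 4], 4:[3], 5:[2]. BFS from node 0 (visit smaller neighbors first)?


BFS queue: start with [0]
Visit order: [0, 1, 3, 2, 4, 5]


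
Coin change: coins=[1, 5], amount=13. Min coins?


dp[0]=0; dp[i]=1+min(dp[i-c] for c in coins)
...dp[8]=4, dp[9]=5, dp[10]=2, dp[11]=3, dp[12]=4, dp[13]=5
Minimum coins for 13 = 5


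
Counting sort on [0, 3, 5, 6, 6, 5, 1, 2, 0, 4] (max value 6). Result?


Count array: [2, 1, 1, 1, 1, 2, 2]
Reconstruct: [0, 0, 1, 2, 3, 4, 5, 5, 6, 6]


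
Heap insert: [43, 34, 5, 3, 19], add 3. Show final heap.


Append 3: [43, 34, 5, 3, 19, 3]
Bubble up: no swaps needed
Result: [43, 34, 5, 3, 19, 3]


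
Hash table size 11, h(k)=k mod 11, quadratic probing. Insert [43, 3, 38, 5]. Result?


Insertions: 43->slot 10; 3->slot 3; 38->slot 5; 5->slot 6
Table: [None, None, None, 3, None, 38, 5, None, None, None, 43]


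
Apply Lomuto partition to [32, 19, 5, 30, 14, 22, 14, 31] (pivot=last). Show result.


Elements <= 31 go left of pivot.
Result: [19, 5, 30, 14, 22, 14, 31, 32], pivot at index 6


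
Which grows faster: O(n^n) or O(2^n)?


exponential grows slower than n^n
O(2^n) is asymptotically smaller; O(n^n) grows faster


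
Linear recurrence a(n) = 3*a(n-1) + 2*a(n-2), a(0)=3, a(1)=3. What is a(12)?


Build bottom-up:
...a(10)=373119, a(11)=1328883, a(12)=3*1328883+2*373119=4732887


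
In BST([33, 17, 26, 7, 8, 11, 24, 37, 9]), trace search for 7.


BST root = 33
Search for 7: compare at each node
Path: [33, 17, 7]


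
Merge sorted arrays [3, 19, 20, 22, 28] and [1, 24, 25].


Compare heads, take smaller each step.
Merged: [1, 3, 19, 20, 22, 24, 25, 28]


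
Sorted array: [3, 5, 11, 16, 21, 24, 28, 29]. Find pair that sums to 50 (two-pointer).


Two pointers: lo=0, hi=7
Found pair: (21, 29) summing to 50


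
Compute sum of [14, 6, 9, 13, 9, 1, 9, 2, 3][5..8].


Prefix sums: [0, 14, 20, 29, 42, 51, 52, 61, 63, 66]
Sum[5..8] = prefix[9] - prefix[5] = 66 - 51 = 15


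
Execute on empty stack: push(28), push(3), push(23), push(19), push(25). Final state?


push(28) -> [28]
push(3) -> [28, 3]
push(23) -> [28, 3, 23]
push(19) -> [28, 3, 23, 19]
push(25) -> [28, 3, 23, 19, 25]
Final stack (bottom to top): [28, 3, 23, 19, 25]


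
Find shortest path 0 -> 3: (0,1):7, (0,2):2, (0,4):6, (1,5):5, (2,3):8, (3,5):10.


Dijkstra from 0:
Distances: {0: 0, 1: 7, 2: 2, 3: 10, 4: 6, 5: 12}
Shortest distance to 3 = 10, path = [0, 2, 3]


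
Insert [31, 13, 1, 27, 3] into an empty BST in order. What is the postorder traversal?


Root = 31; build tree by BST insertion.
Postorder traversal: [3, 1, 27, 13, 31]


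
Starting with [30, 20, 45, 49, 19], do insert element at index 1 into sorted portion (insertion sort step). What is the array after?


After one pass: [20, 30, 45, 49, 19]


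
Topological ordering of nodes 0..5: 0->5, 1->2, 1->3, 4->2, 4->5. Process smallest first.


Kahn's algorithm, process smallest node first
Order: [0, 1, 3, 4, 2, 5]


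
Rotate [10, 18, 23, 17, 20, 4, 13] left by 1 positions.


Left rotate by 1: [18, 23, 17, 20, 4, 13, 10]


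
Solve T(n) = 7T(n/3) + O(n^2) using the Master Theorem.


a=7, b=3, c=2. log_3(7)=1.771 < c=2. Case 3: O(n^c) = O(n^2)
Complexity: O(n^2)


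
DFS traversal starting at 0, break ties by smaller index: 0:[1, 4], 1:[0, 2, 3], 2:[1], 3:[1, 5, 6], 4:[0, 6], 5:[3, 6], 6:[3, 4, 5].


DFS stack-based: start with [0]
Visit order: [0, 1, 2, 3, 5, 6, 4]


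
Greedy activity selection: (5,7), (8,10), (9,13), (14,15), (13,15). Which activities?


Greedy: pick earliest-ending, then skip overlaps.
Selected (3 activities): [(5, 7), (8, 10), (14, 15)]


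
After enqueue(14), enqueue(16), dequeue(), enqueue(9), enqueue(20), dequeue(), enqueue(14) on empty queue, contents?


enqueue(14) -> [14]
enqueue(16) -> [14, 16]
dequeue() returns 14 -> [16]
enqueue(9) -> [16, 9]
enqueue(20) -> [16, 9, 20]
dequeue() returns 16 -> [9, 20]
enqueue(14) -> [9, 20, 14]
Final queue (front to back): [9, 20, 14]


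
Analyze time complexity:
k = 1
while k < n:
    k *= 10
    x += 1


Per nesting level: O(log n) = O(log n)
Complexity: O(log n)


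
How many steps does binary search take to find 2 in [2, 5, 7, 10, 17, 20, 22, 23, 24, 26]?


Search for 2:
[0,9] mid=4 arr[4]=17
[0,3] mid=1 arr[1]=5
[0,0] mid=0 arr[0]=2
Total: 3 comparisons


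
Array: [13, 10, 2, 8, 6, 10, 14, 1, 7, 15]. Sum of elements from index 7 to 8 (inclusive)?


Prefix sums: [0, 13, 23, 25, 33, 39, 49, 63, 64, 71, 86]
Sum[7..8] = prefix[9] - prefix[7] = 71 - 63 = 8


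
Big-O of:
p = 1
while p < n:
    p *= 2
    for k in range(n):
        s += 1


Per nesting level: O(log n) * O(n) = O(n log n)
Complexity: O(n log n)


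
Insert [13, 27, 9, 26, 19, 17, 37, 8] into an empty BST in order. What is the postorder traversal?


Root = 13; build tree by BST insertion.
Postorder traversal: [8, 9, 17, 19, 26, 37, 27, 13]


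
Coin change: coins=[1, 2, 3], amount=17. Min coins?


dp[0]=0; dp[i]=1+min(dp[i-c] for c in coins)
...dp[12]=4, dp[13]=5, dp[14]=5, dp[15]=5, dp[16]=6, dp[17]=6
Minimum coins for 17 = 6


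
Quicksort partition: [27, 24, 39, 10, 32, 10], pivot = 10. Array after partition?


Elements <= 10 go left of pivot.
Result: [10, 10, 39, 27, 32, 24], pivot at index 1


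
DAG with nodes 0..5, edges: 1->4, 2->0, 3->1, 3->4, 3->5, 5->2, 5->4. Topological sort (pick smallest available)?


Kahn's algorithm, process smallest node first
Order: [3, 1, 5, 2, 0, 4]


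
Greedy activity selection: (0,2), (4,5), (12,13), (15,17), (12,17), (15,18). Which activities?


Greedy: pick earliest-ending, then skip overlaps.
Selected (4 activities): [(0, 2), (4, 5), (12, 13), (15, 17)]


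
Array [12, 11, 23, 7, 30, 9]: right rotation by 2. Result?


Right rotate by 2: [30, 9, 12, 11, 23, 7]


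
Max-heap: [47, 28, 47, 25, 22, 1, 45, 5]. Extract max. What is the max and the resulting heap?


Max = 47
Replace root with last, heapify down
Resulting heap: [47, 28, 45, 25, 22, 1, 5]


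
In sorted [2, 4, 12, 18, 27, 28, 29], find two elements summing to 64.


Two pointers: lo=0, hi=6
No pair sums to 64


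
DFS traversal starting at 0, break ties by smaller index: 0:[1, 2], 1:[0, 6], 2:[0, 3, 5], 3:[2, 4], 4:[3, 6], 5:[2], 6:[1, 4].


DFS stack-based: start with [0]
Visit order: [0, 1, 6, 4, 3, 2, 5]


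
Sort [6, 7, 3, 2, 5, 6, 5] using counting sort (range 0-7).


Count array: [0, 0, 1, 1, 0, 2, 2, 1]
Reconstruct: [2, 3, 5, 5, 6, 6, 7]


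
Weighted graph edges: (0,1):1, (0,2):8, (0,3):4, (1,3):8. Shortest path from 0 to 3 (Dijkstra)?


Dijkstra from 0:
Distances: {0: 0, 1: 1, 2: 8, 3: 4}
Shortest distance to 3 = 4, path = [0, 3]


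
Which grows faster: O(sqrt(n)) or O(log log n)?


double-logarithmic grows slower than sublinear
O(log log n) is asymptotically smaller; O(sqrt(n)) grows faster


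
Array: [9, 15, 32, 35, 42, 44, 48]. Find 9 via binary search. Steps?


Search for 9:
[0,6] mid=3 arr[3]=35
[0,2] mid=1 arr[1]=15
[0,0] mid=0 arr[0]=9
Total: 3 comparisons


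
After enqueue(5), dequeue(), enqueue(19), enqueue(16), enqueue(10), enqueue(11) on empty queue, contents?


enqueue(5) -> [5]
dequeue() returns 5 -> []
enqueue(19) -> [19]
enqueue(16) -> [19, 16]
enqueue(10) -> [19, 16, 10]
enqueue(11) -> [19, 16, 10, 11]
Final queue (front to back): [19, 16, 10, 11]


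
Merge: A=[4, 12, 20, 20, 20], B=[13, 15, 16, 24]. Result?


Compare heads, take smaller each step.
Merged: [4, 12, 13, 15, 16, 20, 20, 20, 24]


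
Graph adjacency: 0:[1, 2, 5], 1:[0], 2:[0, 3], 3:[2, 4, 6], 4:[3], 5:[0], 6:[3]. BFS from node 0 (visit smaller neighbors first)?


BFS queue: start with [0]
Visit order: [0, 1, 2, 5, 3, 4, 6]


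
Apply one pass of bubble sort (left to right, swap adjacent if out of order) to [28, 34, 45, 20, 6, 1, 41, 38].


After one pass: [28, 34, 20, 6, 1, 41, 38, 45]


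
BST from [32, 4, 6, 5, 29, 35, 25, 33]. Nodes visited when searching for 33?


BST root = 32
Search for 33: compare at each node
Path: [32, 35, 33]


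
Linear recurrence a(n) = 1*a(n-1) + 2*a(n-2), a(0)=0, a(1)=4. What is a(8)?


Build bottom-up:
...a(6)=84, a(7)=172, a(8)=1*172+2*84=340


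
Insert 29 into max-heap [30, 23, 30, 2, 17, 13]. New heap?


Append 29: [30, 23, 30, 2, 17, 13, 29]
Bubble up: no swaps needed
Result: [30, 23, 30, 2, 17, 13, 29]


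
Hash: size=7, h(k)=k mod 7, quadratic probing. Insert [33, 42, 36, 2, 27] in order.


Insertions: 33->slot 5; 42->slot 0; 36->slot 1; 2->slot 2; 27->slot 6
Table: [42, 36, 2, None, None, 33, 27]


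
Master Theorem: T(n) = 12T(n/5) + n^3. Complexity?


a=12, b=5, c=3. log_5(12)=1.544 < c=3. Case 3: O(n^c) = O(n^3)
Complexity: O(n^3)


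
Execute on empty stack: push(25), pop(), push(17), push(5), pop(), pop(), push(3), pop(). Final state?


push(25) -> [25]
pop() returns 25 -> []
push(17) -> [17]
push(5) -> [17, 5]
pop() returns 5 -> [17]
pop() returns 17 -> []
push(3) -> [3]
pop() returns 3 -> []
Final stack (bottom to top): []


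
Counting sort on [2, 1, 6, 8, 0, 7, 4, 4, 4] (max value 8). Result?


Count array: [1, 1, 1, 0, 3, 0, 1, 1, 1]
Reconstruct: [0, 1, 2, 4, 4, 4, 6, 7, 8]


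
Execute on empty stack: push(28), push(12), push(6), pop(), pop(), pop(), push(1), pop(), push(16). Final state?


push(28) -> [28]
push(12) -> [28, 12]
push(6) -> [28, 12, 6]
pop() returns 6 -> [28, 12]
pop() returns 12 -> [28]
pop() returns 28 -> []
push(1) -> [1]
pop() returns 1 -> []
push(16) -> [16]
Final stack (bottom to top): [16]


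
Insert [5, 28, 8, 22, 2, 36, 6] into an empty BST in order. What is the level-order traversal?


Root = 5; build tree by BST insertion.
Level-Order traversal: [5, 2, 28, 8, 36, 6, 22]


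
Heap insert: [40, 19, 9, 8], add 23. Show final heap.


Append 23: [40, 19, 9, 8, 23]
Bubble up: swap idx 4(23) with idx 1(19)
Result: [40, 23, 9, 8, 19]


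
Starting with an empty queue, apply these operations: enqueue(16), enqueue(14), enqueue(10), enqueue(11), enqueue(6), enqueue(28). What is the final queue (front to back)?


enqueue(16) -> [16]
enqueue(14) -> [16, 14]
enqueue(10) -> [16, 14, 10]
enqueue(11) -> [16, 14, 10, 11]
enqueue(6) -> [16, 14, 10, 11, 6]
enqueue(28) -> [16, 14, 10, 11, 6, 28]
Final queue (front to back): [16, 14, 10, 11, 6, 28]


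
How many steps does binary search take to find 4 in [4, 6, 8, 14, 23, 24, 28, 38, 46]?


Search for 4:
[0,8] mid=4 arr[4]=23
[0,3] mid=1 arr[1]=6
[0,0] mid=0 arr[0]=4
Total: 3 comparisons


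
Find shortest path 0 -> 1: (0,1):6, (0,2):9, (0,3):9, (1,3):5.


Dijkstra from 0:
Distances: {0: 0, 1: 6, 2: 9, 3: 9}
Shortest distance to 1 = 6, path = [0, 1]


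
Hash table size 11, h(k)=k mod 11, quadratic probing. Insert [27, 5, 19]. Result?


Insertions: 27->slot 5; 5->slot 6; 19->slot 8
Table: [None, None, None, None, None, 27, 5, None, 19, None, None]


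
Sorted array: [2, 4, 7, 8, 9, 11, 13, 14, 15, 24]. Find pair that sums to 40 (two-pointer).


Two pointers: lo=0, hi=9
No pair sums to 40


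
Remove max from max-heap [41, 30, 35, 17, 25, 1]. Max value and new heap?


Max = 41
Replace root with last, heapify down
Resulting heap: [35, 30, 1, 17, 25]


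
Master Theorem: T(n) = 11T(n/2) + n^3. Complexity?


a=11, b=2, c=3. log_2(11)=3.459 > c=3. Case 1: O(n^log_b(a)) = O(n^3.459)
Complexity: O(n^3.459)


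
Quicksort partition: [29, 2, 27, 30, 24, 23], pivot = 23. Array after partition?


Elements <= 23 go left of pivot.
Result: [2, 23, 27, 30, 24, 29], pivot at index 1


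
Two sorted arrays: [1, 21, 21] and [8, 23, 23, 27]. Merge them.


Compare heads, take smaller each step.
Merged: [1, 8, 21, 21, 23, 23, 27]


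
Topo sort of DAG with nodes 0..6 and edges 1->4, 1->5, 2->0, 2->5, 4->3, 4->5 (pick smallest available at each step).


Kahn's algorithm, process smallest node first
Order: [1, 2, 0, 4, 3, 5, 6]


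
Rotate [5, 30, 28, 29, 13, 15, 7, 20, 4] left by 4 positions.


Left rotate by 4: [13, 15, 7, 20, 4, 5, 30, 28, 29]


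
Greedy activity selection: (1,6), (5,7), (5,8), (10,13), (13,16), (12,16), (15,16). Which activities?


Greedy: pick earliest-ending, then skip overlaps.
Selected (3 activities): [(1, 6), (10, 13), (13, 16)]


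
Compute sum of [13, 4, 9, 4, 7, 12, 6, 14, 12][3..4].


Prefix sums: [0, 13, 17, 26, 30, 37, 49, 55, 69, 81]
Sum[3..4] = prefix[5] - prefix[3] = 37 - 26 = 11


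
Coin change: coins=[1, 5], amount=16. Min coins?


dp[0]=0; dp[i]=1+min(dp[i-c] for c in coins)
...dp[11]=3, dp[12]=4, dp[13]=5, dp[14]=6, dp[15]=3, dp[16]=4
Minimum coins for 16 = 4


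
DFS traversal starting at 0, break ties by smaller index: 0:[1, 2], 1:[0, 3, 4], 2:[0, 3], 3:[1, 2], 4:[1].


DFS stack-based: start with [0]
Visit order: [0, 1, 3, 2, 4]


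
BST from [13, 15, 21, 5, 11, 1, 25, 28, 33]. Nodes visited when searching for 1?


BST root = 13
Search for 1: compare at each node
Path: [13, 5, 1]


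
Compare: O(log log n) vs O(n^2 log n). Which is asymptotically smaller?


double-logarithmic grows slower than n^2 log n
O(log log n) is asymptotically smaller; O(n^2 log n) grows faster


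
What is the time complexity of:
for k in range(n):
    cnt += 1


Per nesting level: O(n) = O(n)
Complexity: O(n)


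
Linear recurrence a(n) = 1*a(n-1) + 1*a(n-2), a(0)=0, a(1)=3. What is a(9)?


Build bottom-up:
...a(7)=39, a(8)=63, a(9)=1*63+1*39=102


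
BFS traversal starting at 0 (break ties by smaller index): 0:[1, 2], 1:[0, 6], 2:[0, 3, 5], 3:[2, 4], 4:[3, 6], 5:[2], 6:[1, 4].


BFS queue: start with [0]
Visit order: [0, 1, 2, 6, 3, 5, 4]


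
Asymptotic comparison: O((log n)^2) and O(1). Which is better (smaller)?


constant grows slower than polylogarithmic
O(1) is asymptotically smaller; O((log n)^2) grows faster


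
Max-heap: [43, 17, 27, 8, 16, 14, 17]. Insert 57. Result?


Append 57: [43, 17, 27, 8, 16, 14, 17, 57]
Bubble up: swap idx 7(57) with idx 3(8); swap idx 3(57) with idx 1(17); swap idx 1(57) with idx 0(43)
Result: [57, 43, 27, 17, 16, 14, 17, 8]


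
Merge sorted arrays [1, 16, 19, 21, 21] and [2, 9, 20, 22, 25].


Compare heads, take smaller each step.
Merged: [1, 2, 9, 16, 19, 20, 21, 21, 22, 25]


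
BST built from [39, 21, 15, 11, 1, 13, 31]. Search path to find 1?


BST root = 39
Search for 1: compare at each node
Path: [39, 21, 15, 11, 1]


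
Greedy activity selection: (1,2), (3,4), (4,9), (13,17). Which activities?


Greedy: pick earliest-ending, then skip overlaps.
Selected (4 activities): [(1, 2), (3, 4), (4, 9), (13, 17)]


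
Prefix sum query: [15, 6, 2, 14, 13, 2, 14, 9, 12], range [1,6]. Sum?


Prefix sums: [0, 15, 21, 23, 37, 50, 52, 66, 75, 87]
Sum[1..6] = prefix[7] - prefix[1] = 66 - 15 = 51


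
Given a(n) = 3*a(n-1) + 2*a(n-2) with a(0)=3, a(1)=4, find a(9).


Build bottom-up:
...a(7)=10022, a(8)=35694, a(9)=3*35694+2*10022=127126


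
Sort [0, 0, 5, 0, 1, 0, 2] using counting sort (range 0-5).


Count array: [4, 1, 1, 0, 0, 1]
Reconstruct: [0, 0, 0, 0, 1, 2, 5]


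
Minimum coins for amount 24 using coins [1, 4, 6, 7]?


dp[0]=0; dp[i]=1+min(dp[i-c] for c in coins)
...dp[19]=3, dp[20]=3, dp[21]=3, dp[22]=4, dp[23]=4, dp[24]=4
Minimum coins for 24 = 4


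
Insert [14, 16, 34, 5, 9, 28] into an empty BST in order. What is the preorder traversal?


Root = 14; build tree by BST insertion.
Preorder traversal: [14, 5, 9, 16, 34, 28]


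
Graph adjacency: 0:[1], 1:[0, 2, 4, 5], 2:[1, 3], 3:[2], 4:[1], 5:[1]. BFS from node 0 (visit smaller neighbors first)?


BFS queue: start with [0]
Visit order: [0, 1, 2, 4, 5, 3]


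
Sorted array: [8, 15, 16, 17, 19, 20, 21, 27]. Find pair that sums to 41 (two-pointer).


Two pointers: lo=0, hi=7
Found pair: (20, 21) summing to 41


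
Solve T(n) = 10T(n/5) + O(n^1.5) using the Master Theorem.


a=10, b=5, c=1.5. log_5(10)=1.431 < c=1.5. Case 3: O(n^c) = O(n^1.500)
Complexity: O(n^1.500)


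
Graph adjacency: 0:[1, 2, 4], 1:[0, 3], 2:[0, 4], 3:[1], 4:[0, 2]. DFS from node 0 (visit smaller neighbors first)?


DFS stack-based: start with [0]
Visit order: [0, 1, 3, 2, 4]


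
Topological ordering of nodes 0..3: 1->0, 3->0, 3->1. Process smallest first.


Kahn's algorithm, process smallest node first
Order: [2, 3, 1, 0]


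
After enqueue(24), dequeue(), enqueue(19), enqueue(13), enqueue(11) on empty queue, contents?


enqueue(24) -> [24]
dequeue() returns 24 -> []
enqueue(19) -> [19]
enqueue(13) -> [19, 13]
enqueue(11) -> [19, 13, 11]
Final queue (front to back): [19, 13, 11]


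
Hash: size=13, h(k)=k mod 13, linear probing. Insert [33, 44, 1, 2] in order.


Insertions: 33->slot 7; 44->slot 5; 1->slot 1; 2->slot 2
Table: [None, 1, 2, None, None, 44, None, 33, None, None, None, None, None]


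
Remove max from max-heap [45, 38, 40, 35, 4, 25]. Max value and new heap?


Max = 45
Replace root with last, heapify down
Resulting heap: [40, 38, 25, 35, 4]


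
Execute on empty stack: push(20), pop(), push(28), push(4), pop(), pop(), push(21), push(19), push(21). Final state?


push(20) -> [20]
pop() returns 20 -> []
push(28) -> [28]
push(4) -> [28, 4]
pop() returns 4 -> [28]
pop() returns 28 -> []
push(21) -> [21]
push(19) -> [21, 19]
push(21) -> [21, 19, 21]
Final stack (bottom to top): [21, 19, 21]


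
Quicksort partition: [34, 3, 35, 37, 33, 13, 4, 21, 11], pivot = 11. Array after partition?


Elements <= 11 go left of pivot.
Result: [3, 4, 11, 37, 33, 13, 34, 21, 35], pivot at index 2


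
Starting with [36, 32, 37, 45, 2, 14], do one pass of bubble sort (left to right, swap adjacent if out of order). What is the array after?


After one pass: [32, 36, 37, 2, 14, 45]


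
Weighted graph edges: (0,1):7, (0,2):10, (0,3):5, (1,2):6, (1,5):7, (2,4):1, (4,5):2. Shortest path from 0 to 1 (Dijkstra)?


Dijkstra from 0:
Distances: {0: 0, 1: 7, 2: 10, 3: 5, 4: 11, 5: 13}
Shortest distance to 1 = 7, path = [0, 1]


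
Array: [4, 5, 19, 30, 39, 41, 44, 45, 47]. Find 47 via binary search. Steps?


Search for 47:
[0,8] mid=4 arr[4]=39
[5,8] mid=6 arr[6]=44
[7,8] mid=7 arr[7]=45
[8,8] mid=8 arr[8]=47
Total: 4 comparisons


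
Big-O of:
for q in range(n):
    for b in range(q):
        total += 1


Per nesting level: O(n) * O(n) [triangular over q] = O(n^2)
Complexity: O(n^2)


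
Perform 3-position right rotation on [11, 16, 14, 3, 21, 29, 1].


Right rotate by 3: [21, 29, 1, 11, 16, 14, 3]


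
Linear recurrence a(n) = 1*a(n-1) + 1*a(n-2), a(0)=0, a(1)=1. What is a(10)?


Build bottom-up:
...a(8)=21, a(9)=34, a(10)=1*34+1*21=55


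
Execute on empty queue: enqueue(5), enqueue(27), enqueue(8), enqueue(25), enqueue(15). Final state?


enqueue(5) -> [5]
enqueue(27) -> [5, 27]
enqueue(8) -> [5, 27, 8]
enqueue(25) -> [5, 27, 8, 25]
enqueue(15) -> [5, 27, 8, 25, 15]
Final queue (front to back): [5, 27, 8, 25, 15]


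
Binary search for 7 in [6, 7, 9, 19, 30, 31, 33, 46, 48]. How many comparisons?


Search for 7:
[0,8] mid=4 arr[4]=30
[0,3] mid=1 arr[1]=7
Total: 2 comparisons


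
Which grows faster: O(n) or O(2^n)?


linear grows slower than exponential
O(n) is asymptotically smaller; O(2^n) grows faster


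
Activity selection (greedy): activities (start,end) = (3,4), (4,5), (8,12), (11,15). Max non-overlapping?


Greedy: pick earliest-ending, then skip overlaps.
Selected (3 activities): [(3, 4), (4, 5), (8, 12)]


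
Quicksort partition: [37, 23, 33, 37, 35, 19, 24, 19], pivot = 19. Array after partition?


Elements <= 19 go left of pivot.
Result: [19, 19, 33, 37, 35, 37, 24, 23], pivot at index 1
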